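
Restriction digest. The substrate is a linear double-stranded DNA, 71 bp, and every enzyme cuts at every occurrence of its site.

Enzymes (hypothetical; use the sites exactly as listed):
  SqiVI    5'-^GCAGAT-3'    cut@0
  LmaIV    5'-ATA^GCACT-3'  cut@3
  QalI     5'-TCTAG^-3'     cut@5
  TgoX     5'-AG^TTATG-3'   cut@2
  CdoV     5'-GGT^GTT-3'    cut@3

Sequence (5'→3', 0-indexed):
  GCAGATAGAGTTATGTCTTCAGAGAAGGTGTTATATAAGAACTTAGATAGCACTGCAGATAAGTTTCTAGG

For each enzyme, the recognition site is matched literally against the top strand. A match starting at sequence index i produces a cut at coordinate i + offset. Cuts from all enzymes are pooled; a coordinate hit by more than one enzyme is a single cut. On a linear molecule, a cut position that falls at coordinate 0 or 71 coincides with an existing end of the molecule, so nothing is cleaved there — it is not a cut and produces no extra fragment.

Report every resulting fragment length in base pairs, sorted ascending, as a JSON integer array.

[1,5,10,16,19,20]

Scan for sites:
  SqiVI GCAGAT/0: at [0, 54] ⇒ [54] (position 0 is a terminus of the linear molecule — no cut)
  LmaIV ATAGCACT/3: at [46] ⇒ [49]
  QalI TCTAG/5: at [65] ⇒ [70]
  TgoX AGTTATG/2: at [8] ⇒ [10]
  CdoV GGTGTT/3: at [26] ⇒ [29]

Pooled cuts: [10, 29, 49, 54, 70]

Fragment lengths:
  [0,10): 10 bp
  [10,29): 19 bp
  [29,49): 20 bp
  [49,54): 5 bp
  [54,70): 16 bp
  [70,71): 1 bp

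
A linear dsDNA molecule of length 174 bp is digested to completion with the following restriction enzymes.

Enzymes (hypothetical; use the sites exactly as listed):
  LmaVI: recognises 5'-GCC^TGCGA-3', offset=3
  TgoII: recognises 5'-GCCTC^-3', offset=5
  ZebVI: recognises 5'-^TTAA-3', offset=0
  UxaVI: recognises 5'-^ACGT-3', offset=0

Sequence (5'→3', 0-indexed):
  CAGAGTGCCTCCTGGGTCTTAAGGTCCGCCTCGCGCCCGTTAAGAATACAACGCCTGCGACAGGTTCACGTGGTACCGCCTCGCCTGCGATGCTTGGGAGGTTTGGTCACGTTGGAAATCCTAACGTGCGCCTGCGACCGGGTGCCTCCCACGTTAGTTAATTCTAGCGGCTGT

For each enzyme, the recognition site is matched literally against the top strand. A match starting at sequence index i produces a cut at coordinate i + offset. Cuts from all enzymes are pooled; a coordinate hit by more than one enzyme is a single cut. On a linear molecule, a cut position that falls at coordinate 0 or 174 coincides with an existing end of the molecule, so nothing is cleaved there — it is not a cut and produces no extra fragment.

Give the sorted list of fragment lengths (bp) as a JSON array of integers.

Scan for sites:
  LmaVI (GCCTGCGA, off=3): starts [52, 82, 129] → cuts [55, 85, 132]
  TgoII (GCCTC, off=5): starts [6, 27, 77, 143] → cuts [11, 32, 82, 148]
  ZebVI (TTAA, off=0): starts [18, 39, 157] → cuts [18, 39, 157]
  UxaVI (ACGT, off=0): starts [67, 108, 123, 150] → cuts [67, 108, 123, 150]

Pooled cuts: [11, 18, 32, 39, 55, 67, 82, 85, 108, 123, 132, 148, 150, 157]

Fragments:
  [0,11): 11 bp
  [11,18): 7 bp
  [18,32): 14 bp
  [32,39): 7 bp
  [39,55): 16 bp
  [55,67): 12 bp
  [67,82): 15 bp
  [82,85): 3 bp
  [85,108): 23 bp
  [108,123): 15 bp
  [123,132): 9 bp
  [132,148): 16 bp
  [148,150): 2 bp
  [150,157): 7 bp
  [157,174): 17 bp

[2,3,7,7,7,9,11,12,14,15,15,16,16,17,23]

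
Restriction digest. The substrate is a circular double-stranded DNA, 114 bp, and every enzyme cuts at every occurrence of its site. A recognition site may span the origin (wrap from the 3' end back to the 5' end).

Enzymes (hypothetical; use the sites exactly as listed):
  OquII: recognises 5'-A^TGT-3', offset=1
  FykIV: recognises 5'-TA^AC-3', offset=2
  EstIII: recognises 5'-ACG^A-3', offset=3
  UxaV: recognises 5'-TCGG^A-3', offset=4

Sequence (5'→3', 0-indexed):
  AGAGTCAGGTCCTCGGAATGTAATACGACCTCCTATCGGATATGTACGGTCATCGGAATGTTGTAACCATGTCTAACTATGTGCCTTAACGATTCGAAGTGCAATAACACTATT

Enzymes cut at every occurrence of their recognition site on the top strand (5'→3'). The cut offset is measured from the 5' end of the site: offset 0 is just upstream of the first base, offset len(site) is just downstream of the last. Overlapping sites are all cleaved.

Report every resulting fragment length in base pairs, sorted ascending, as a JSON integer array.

Per-enzyme occurrences:
  OquII ATGT/1: at [17, 41, 57, 68, 78] ⇒ [18, 42, 58, 69, 79]
  FykIV TAAC/2: at [63, 73, 86, 104] ⇒ [65, 75, 88, 106]
  EstIII ACGA/3: at [24, 88] ⇒ [27, 91]
  UxaV TCGGA/4: at [12, 35, 52] ⇒ [16, 39, 56]

All cut coordinates (distinct, sorted): [16, 18, 27, 39, 42, 56, 58, 65, 69, 75, 79, 88, 91, 106]

Fragment lengths:
  16→18: 2 bp
  18→27: 9 bp
  27→39: 12 bp
  39→42: 3 bp
  42→56: 14 bp
  56→58: 2 bp
  58→65: 7 bp
  65→69: 4 bp
  69→75: 6 bp
  75→79: 4 bp
  79→88: 9 bp
  88→91: 3 bp
  91→106: 15 bp
  106→16 (wrap): 114-106+16 = 24 bp

[2,2,3,3,4,4,6,7,9,9,12,14,15,24]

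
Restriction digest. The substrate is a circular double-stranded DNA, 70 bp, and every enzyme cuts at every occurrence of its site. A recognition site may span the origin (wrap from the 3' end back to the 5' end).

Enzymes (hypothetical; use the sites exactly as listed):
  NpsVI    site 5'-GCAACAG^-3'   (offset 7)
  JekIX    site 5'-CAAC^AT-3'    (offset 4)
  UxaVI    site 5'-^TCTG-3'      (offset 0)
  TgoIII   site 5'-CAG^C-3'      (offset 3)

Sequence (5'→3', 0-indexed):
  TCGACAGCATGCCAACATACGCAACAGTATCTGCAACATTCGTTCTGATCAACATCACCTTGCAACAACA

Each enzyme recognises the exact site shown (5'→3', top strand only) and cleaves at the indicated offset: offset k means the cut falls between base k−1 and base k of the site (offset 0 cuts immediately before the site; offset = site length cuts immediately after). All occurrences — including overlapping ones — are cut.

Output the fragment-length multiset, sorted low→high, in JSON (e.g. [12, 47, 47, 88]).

[2,6,8,8,9,10,11,16]

Site scan:
  NpsVI GCAACAG/7: at [20] ⇒ [27]
  JekIX CAACAT/4: at [12, 33, 49, 65] ⇒ [16, 37, 53, 69]
  UxaVI TCTG/0: at [29, 43] ⇒ [29, 43]
  TgoIII CAGC/3: at [4] ⇒ [7]

Pooled cuts: [7, 16, 27, 29, 37, 43, 53, 69]

Fragments:
  7→16: 9 bp
  16→27: 11 bp
  27→29: 2 bp
  29→37: 8 bp
  37→43: 6 bp
  43→53: 10 bp
  53→69: 16 bp
  69→7 (wrap): 70-69+7 = 8 bp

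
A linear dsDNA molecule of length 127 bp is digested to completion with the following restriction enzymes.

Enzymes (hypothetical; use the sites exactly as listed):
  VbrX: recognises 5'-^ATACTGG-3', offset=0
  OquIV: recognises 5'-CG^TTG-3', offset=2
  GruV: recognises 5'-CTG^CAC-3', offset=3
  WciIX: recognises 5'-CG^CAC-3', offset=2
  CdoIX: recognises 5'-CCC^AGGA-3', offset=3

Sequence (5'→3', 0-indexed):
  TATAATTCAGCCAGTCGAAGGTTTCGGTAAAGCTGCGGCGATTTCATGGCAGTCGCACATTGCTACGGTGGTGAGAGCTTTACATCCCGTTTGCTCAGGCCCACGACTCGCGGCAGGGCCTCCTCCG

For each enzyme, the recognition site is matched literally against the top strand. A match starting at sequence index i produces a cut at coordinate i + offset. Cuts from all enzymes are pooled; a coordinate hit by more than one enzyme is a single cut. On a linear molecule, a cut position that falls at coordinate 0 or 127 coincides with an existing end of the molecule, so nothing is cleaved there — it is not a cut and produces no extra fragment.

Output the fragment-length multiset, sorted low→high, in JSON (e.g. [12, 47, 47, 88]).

[55,72]

Site scan:
  VbrX (ATACTGG, off=0): no sites
  OquIV (CGTTG, off=2): no sites
  GruV (CTGCAC, off=3): no sites
  WciIX CGCAC/2: at [53] ⇒ [55]
  CdoIX (CCCAGGA, off=3): no sites

All cut coordinates (distinct, sorted): [55]

Fragment lengths:
  [0,55): 55 bp
  [55,127): 72 bp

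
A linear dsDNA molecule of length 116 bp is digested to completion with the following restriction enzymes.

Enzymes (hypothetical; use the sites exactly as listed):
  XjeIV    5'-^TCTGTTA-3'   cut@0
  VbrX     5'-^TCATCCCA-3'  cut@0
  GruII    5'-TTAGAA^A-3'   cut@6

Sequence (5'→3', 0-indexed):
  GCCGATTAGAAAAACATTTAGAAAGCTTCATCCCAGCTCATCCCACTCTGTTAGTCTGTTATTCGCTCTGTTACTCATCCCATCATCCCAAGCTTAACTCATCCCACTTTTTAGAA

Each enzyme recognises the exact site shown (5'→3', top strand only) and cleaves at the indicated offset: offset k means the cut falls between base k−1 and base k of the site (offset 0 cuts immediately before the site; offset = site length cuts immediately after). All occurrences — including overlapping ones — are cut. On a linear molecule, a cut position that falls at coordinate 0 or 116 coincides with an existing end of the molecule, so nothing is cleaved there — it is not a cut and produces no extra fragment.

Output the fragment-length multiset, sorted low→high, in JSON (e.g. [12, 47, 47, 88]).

[4,8,8,8,9,10,11,12,12,16,18]

Site scan:
  XjeIV (TCTGTTA, off=0): starts [46, 54, 66] → cuts [46, 54, 66]
  VbrX (TCATCCCA, off=0): starts [27, 37, 74, 82, 98] → cuts [27, 37, 74, 82, 98]
  GruII (TTAGAAA, off=6): starts [5, 17] → cuts [11, 23]

All cut coordinates (distinct, sorted): [11, 23, 27, 37, 46, 54, 66, 74, 82, 98]

Fragment lengths:
  [0,11): 11 bp
  [11,23): 12 bp
  [23,27): 4 bp
  [27,37): 10 bp
  [37,46): 9 bp
  [46,54): 8 bp
  [54,66): 12 bp
  [66,74): 8 bp
  [74,82): 8 bp
  [82,98): 16 bp
  [98,116): 18 bp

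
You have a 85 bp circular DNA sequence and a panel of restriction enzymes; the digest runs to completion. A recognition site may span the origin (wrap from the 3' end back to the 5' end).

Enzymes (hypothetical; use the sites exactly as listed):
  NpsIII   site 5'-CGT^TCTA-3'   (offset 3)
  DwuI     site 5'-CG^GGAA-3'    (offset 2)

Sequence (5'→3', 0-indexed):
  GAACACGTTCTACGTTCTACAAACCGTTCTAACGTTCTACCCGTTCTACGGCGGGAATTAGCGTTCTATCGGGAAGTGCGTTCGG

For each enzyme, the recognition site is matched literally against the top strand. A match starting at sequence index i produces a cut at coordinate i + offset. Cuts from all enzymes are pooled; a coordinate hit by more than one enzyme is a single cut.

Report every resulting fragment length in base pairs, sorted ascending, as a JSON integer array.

Scan for sites:
  NpsIII CGTTCTA/3: at [5, 12, 24, 32, 41, 61] ⇒ [8, 15, 27, 35, 44, 64]
  DwuI CGGGAA/2: at [51, 69, 82] ⇒ [53, 71, 84]

All cut coordinates (distinct, sorted): [8, 15, 27, 35, 44, 53, 64, 71, 84]

Fragment lengths:
  8→15: 7 bp
  15→27: 12 bp
  27→35: 8 bp
  35→44: 9 bp
  44→53: 9 bp
  53→64: 11 bp
  64→71: 7 bp
  71→84: 13 bp
  84→8 (wrap): 85-84+8 = 9 bp

[7,7,8,9,9,9,11,12,13]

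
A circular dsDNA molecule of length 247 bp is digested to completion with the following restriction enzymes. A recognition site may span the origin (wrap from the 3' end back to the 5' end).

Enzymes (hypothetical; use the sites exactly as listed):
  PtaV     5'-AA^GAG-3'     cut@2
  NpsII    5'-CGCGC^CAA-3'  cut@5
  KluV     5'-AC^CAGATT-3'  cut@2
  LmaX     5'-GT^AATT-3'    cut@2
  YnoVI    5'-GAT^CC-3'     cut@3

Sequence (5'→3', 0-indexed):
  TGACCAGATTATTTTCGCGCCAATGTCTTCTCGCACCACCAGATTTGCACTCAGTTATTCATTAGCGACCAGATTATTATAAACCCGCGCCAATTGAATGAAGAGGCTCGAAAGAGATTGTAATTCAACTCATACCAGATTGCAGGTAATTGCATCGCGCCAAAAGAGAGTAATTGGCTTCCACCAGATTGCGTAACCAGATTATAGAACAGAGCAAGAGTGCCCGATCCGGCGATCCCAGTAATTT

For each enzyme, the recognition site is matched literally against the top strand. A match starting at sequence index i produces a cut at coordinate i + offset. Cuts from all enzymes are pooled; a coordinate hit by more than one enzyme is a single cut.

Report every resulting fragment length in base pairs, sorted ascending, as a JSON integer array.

[5,6,6,8,8,9,11,11,12,12,13,13,13,14,16,19,20,21,30]

Scan for sites:
  PtaV AAGAG/2: at [100, 111, 163, 215] ⇒ [102, 113, 165, 217]
  NpsII CGCGCCAA/5: at [15, 85, 155] ⇒ [20, 90, 160]
  KluV ACCAGATT/2: at [2, 37, 67, 133, 182, 195] ⇒ [4, 39, 69, 135, 184, 197]
  LmaX GTAATT/2: at [119, 145, 169, 240] ⇒ [121, 147, 171, 242]
  YnoVI GATCC/3: at [225, 233] ⇒ [228, 236]

Pooled cuts: [4, 20, 39, 69, 90, 102, 113, 121, 135, 147, 160, 165, 171, 184, 197, 217, 228, 236, 242]

Fragments:
  4→20: 16 bp
  20→39: 19 bp
  39→69: 30 bp
  69→90: 21 bp
  90→102: 12 bp
  102→113: 11 bp
  113→121: 8 bp
  121→135: 14 bp
  135→147: 12 bp
  147→160: 13 bp
  160→165: 5 bp
  165→171: 6 bp
  171→184: 13 bp
  184→197: 13 bp
  197→217: 20 bp
  217→228: 11 bp
  228→236: 8 bp
  236→242: 6 bp
  242→4 (wrap): 247-242+4 = 9 bp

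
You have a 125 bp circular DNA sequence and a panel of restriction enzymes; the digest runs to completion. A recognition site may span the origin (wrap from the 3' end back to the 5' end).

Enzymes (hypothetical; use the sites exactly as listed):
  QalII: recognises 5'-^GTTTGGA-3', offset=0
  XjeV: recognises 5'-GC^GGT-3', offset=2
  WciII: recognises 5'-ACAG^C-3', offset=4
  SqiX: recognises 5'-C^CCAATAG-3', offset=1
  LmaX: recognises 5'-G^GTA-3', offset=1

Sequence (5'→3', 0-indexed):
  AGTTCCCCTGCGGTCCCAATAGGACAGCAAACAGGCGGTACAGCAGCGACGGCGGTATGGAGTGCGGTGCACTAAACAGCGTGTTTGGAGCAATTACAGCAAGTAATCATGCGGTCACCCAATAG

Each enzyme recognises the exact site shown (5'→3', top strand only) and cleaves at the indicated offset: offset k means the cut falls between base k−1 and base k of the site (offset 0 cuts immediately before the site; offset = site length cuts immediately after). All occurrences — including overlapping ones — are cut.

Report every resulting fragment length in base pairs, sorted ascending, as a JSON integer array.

[1,1,3,4,6,6,9,10,11,12,13,14,17,18]

Per-enzyme occurrences:
  QalII GTTTGGA/0: at [82] ⇒ [82]
  XjeV GCGGT/2: at [9, 34, 51, 63, 110] ⇒ [11, 36, 53, 65, 112]
  WciII ACAGC/4: at [23, 39, 75, 95] ⇒ [27, 43, 79, 99]
  SqiX CCCAATAG/1: at [14, 117] ⇒ [15, 118]
  LmaX GGTA/1: at [36, 53] ⇒ [37, 54]

All cut coordinates (distinct, sorted): [11, 15, 27, 36, 37, 43, 53, 54, 65, 79, 82, 99, 112, 118]

Fragment lengths:
  11→15: 4 bp
  15→27: 12 bp
  27→36: 9 bp
  36→37: 1 bp
  37→43: 6 bp
  43→53: 10 bp
  53→54: 1 bp
  54→65: 11 bp
  65→79: 14 bp
  79→82: 3 bp
  82→99: 17 bp
  99→112: 13 bp
  112→118: 6 bp
  118→11 (wrap): 125-118+11 = 18 bp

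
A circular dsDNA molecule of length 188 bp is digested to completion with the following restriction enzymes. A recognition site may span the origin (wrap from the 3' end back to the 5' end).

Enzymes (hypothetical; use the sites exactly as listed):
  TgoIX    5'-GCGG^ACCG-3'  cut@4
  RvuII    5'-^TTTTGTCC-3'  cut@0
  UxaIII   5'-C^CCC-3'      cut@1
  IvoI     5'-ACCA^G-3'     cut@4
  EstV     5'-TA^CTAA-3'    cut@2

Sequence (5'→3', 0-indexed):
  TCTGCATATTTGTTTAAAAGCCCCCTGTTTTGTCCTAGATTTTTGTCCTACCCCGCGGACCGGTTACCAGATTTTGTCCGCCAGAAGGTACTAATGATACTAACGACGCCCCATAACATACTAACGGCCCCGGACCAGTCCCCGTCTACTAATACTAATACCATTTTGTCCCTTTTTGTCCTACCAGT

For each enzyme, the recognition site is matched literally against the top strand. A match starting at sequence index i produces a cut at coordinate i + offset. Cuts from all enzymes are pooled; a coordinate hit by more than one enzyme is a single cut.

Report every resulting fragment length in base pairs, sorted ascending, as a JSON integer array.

[1,2,3,5,6,7,8,8,9,9,9,10,10,11,11,11,13,13,19,23]

Site scan:
  TgoIX GCGGACCG/4: at [54] ⇒ [58]
  RvuII TTTTGTCC/0: at [27, 40, 71, 163, 173] ⇒ [27, 40, 71, 163, 173]
  UxaIII CCCC/1: at [20, 21, 50, 108, 127, 139] ⇒ [21, 22, 51, 109, 128, 140]
  IvoI ACCAG/4: at [65, 133, 182] ⇒ [69, 137, 186]
  EstV TACTAA/2: at [88, 97, 118, 146, 152] ⇒ [90, 99, 120, 148, 154]

Pooled cuts: [21, 22, 27, 40, 51, 58, 69, 71, 90, 99, 109, 120, 128, 137, 140, 148, 154, 163, 173, 186]

Fragment lengths:
  21→22: 1 bp
  22→27: 5 bp
  27→40: 13 bp
  40→51: 11 bp
  51→58: 7 bp
  58→69: 11 bp
  69→71: 2 bp
  71→90: 19 bp
  90→99: 9 bp
  99→109: 10 bp
  109→120: 11 bp
  120→128: 8 bp
  128→137: 9 bp
  137→140: 3 bp
  140→148: 8 bp
  148→154: 6 bp
  154→163: 9 bp
  163→173: 10 bp
  173→186: 13 bp
  186→21 (wrap): 188-186+21 = 23 bp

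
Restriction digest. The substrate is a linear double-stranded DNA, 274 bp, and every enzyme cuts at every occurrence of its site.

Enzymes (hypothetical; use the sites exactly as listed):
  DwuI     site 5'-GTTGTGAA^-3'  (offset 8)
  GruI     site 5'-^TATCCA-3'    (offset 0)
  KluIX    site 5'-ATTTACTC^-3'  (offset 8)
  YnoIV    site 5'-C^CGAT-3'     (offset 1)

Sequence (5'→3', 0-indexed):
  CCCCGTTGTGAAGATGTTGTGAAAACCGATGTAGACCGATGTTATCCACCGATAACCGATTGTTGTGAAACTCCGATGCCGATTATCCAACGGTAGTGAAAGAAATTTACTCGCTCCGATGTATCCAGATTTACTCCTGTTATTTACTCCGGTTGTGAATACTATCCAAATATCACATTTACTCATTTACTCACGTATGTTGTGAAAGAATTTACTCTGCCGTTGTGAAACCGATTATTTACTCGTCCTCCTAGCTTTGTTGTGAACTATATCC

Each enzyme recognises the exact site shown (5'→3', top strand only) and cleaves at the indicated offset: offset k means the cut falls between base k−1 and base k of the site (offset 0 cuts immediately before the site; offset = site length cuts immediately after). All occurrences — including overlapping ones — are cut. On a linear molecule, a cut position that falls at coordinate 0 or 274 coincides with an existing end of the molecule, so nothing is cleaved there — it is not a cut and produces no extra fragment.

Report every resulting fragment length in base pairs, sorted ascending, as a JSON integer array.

Site scan:
  DwuI (GTTGTGAA, off=8): starts [4, 15, 61, 151, 198, 221, 258] → cuts [12, 23, 69, 159, 206, 229, 266]
  GruI (TATCCA, off=0): starts [42, 83, 121, 162] → cuts [42, 83, 121, 162]
  KluIX (ATTTACTC, off=8): starts [104, 128, 141, 176, 184, 209, 236] → cuts [112, 136, 149, 184, 192, 217, 244]
  YnoIV (CCGAT, off=1): starts [25, 35, 48, 55, 72, 78, 115, 230] → cuts [26, 36, 49, 56, 73, 79, 116, 231]

All cut coordinates (distinct, sorted): [12, 23, 26, 36, 42, 49, 56, 69, 73, 79, 83, 112, 116, 121, 136, 149, 159, 162, 184, 192, 206, 217, 229, 231, 244, 266]

Fragment lengths:
  [0,12): 12 bp
  [12,23): 11 bp
  [23,26): 3 bp
  [26,36): 10 bp
  [36,42): 6 bp
  [42,49): 7 bp
  [49,56): 7 bp
  [56,69): 13 bp
  [69,73): 4 bp
  [73,79): 6 bp
  [79,83): 4 bp
  [83,112): 29 bp
  [112,116): 4 bp
  [116,121): 5 bp
  [121,136): 15 bp
  [136,149): 13 bp
  [149,159): 10 bp
  [159,162): 3 bp
  [162,184): 22 bp
  [184,192): 8 bp
  [192,206): 14 bp
  [206,217): 11 bp
  [217,229): 12 bp
  [229,231): 2 bp
  [231,244): 13 bp
  [244,266): 22 bp
  [266,274): 8 bp

[2,3,3,4,4,4,5,6,6,7,7,8,8,10,10,11,11,12,12,13,13,13,14,15,22,22,29]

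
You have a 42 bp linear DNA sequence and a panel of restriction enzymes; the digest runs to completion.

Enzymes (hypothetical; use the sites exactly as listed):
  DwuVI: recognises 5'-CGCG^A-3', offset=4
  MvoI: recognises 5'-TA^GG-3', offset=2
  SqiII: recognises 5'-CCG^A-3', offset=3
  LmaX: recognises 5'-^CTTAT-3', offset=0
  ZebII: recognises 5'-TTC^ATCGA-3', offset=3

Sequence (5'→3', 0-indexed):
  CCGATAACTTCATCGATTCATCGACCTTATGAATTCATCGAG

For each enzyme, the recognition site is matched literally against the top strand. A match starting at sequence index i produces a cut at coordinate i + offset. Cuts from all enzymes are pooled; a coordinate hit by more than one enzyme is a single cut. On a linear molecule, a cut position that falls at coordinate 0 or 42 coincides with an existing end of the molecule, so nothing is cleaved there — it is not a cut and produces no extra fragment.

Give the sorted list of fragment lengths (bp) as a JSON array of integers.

[3,6,6,8,8,11]

Scan for sites:
  DwuVI (CGCGA, off=4): no sites
  MvoI (TAGG, off=2): no sites
  SqiII CCGA/3: at [0] ⇒ [3]
  LmaX CTTAT/0: at [25] ⇒ [25]
  ZebII TTCATCGA/3: at [8, 16, 33] ⇒ [11, 19, 36]

Pooled cuts: [3, 11, 19, 25, 36]

Fragments:
  [0,3): 3 bp
  [3,11): 8 bp
  [11,19): 8 bp
  [19,25): 6 bp
  [25,36): 11 bp
  [36,42): 6 bp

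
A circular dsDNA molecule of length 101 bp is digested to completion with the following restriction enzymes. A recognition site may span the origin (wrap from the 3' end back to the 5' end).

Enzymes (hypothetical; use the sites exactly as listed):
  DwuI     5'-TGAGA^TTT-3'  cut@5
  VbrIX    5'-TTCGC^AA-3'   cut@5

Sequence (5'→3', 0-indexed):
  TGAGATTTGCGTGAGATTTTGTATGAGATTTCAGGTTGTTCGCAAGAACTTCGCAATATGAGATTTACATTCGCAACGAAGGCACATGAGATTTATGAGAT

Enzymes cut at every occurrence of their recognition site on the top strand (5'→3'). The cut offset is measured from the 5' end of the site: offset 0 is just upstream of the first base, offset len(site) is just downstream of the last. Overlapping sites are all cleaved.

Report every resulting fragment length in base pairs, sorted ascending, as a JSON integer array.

[9,11,11,11,12,15,15,17]

Per-enzyme occurrences:
  DwuI TGAGATTT/5: at [0, 11, 23, 58, 86] ⇒ [5, 16, 28, 63, 91]
  VbrIX TTCGCAA/5: at [38, 49, 69] ⇒ [43, 54, 74]

Pooled cuts: [5, 16, 28, 43, 54, 63, 74, 91]

Fragments:
  5→16: 11 bp
  16→28: 12 bp
  28→43: 15 bp
  43→54: 11 bp
  54→63: 9 bp
  63→74: 11 bp
  74→91: 17 bp
  91→5 (wrap): 101-91+5 = 15 bp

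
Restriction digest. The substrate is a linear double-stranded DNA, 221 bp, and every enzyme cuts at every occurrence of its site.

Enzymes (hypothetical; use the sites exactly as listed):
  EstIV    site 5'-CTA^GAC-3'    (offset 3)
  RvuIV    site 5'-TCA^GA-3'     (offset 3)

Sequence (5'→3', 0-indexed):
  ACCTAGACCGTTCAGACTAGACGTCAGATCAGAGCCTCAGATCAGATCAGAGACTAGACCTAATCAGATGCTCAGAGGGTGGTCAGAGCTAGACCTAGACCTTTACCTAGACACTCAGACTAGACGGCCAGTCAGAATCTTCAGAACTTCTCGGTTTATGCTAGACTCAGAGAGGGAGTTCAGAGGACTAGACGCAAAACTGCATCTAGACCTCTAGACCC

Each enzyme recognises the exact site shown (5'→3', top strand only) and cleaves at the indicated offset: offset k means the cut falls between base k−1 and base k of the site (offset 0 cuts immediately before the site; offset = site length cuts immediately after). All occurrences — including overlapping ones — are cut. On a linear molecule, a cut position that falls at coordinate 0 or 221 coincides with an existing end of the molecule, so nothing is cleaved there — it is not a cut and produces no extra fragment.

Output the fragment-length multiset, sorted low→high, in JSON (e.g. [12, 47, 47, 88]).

Site scan:
  EstIV (CTAGAC, off=3): starts [2, 16, 53, 88, 94, 106, 119, 160, 187, 205, 213] → cuts [5, 19, 56, 91, 97, 109, 122, 163, 190, 208, 216]
  RvuIV (TCAGA, off=3): starts [11, 23, 28, 36, 41, 46, 63, 71, 82, 114, 131, 140, 166, 179] → cuts [14, 26, 31, 39, 44, 49, 66, 74, 85, 117, 134, 143, 169, 182]

Pooled cuts: [5, 14, 19, 26, 31, 39, 44, 49, 56, 66, 74, 85, 91, 97, 109, 117, 122, 134, 143, 163, 169, 182, 190, 208, 216]

Fragment lengths:
  [0,5): 5 bp
  [5,14): 9 bp
  [14,19): 5 bp
  [19,26): 7 bp
  [26,31): 5 bp
  [31,39): 8 bp
  [39,44): 5 bp
  [44,49): 5 bp
  [49,56): 7 bp
  [56,66): 10 bp
  [66,74): 8 bp
  [74,85): 11 bp
  [85,91): 6 bp
  [91,97): 6 bp
  [97,109): 12 bp
  [109,117): 8 bp
  [117,122): 5 bp
  [122,134): 12 bp
  [134,143): 9 bp
  [143,163): 20 bp
  [163,169): 6 bp
  [169,182): 13 bp
  [182,190): 8 bp
  [190,208): 18 bp
  [208,216): 8 bp
  [216,221): 5 bp

[5,5,5,5,5,5,5,6,6,6,7,7,8,8,8,8,8,9,9,10,11,12,12,13,18,20]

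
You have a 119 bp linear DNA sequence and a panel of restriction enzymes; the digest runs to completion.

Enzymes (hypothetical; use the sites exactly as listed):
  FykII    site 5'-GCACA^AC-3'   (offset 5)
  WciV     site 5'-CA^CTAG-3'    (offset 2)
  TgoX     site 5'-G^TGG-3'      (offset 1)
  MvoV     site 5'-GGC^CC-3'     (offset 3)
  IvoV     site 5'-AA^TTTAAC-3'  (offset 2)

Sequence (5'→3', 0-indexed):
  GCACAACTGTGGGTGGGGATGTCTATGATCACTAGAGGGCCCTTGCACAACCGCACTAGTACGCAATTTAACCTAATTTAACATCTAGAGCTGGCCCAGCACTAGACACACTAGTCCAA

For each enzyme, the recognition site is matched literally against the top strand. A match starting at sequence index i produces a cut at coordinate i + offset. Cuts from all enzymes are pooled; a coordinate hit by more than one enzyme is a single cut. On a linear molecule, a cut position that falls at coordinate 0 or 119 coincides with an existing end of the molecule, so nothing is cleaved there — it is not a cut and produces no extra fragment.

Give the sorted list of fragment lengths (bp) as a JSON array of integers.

Per-enzyme occurrences:
  FykII (GCACAAC, off=5): starts [0, 44] → cuts [5, 49]
  WciV (CACTAG, off=2): starts [29, 53, 99, 108] → cuts [31, 55, 101, 110]
  TgoX (GTGG, off=1): starts [8, 12] → cuts [9, 13]
  MvoV (GGCCC, off=3): starts [37, 92] → cuts [40, 95]
  IvoV (AATTTAAC, off=2): starts [64, 74] → cuts [66, 76]

Pooled cuts: [5, 9, 13, 31, 40, 49, 55, 66, 76, 95, 101, 110]

Fragment lengths:
  [0,5): 5 bp
  [5,9): 4 bp
  [9,13): 4 bp
  [13,31): 18 bp
  [31,40): 9 bp
  [40,49): 9 bp
  [49,55): 6 bp
  [55,66): 11 bp
  [66,76): 10 bp
  [76,95): 19 bp
  [95,101): 6 bp
  [101,110): 9 bp
  [110,119): 9 bp

[4,4,5,6,6,9,9,9,9,10,11,18,19]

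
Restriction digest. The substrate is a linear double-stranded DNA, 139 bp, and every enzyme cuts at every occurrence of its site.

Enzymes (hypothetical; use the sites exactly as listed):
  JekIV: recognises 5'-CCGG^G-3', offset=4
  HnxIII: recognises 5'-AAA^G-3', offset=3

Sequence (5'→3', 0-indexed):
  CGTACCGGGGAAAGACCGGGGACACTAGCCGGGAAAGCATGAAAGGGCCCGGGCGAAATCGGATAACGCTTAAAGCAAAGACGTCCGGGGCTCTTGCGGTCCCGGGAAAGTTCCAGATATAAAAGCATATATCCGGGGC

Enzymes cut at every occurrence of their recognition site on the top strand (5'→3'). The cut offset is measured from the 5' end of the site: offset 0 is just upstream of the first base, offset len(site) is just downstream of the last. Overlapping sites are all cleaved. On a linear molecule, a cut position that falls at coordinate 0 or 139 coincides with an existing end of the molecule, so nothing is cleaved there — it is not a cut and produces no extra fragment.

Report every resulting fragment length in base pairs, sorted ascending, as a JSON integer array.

[3,4,4,5,5,6,8,8,8,9,12,13,15,17,22]

Per-enzyme occurrences:
  JekIV CCGGG/4: at [4, 15, 28, 48, 84, 101, 132] ⇒ [8, 19, 32, 52, 88, 105, 136]
  HnxIII AAAG/3: at [10, 33, 41, 71, 76, 106, 121] ⇒ [13, 36, 44, 74, 79, 109, 124]

All cut coordinates (distinct, sorted): [8, 13, 19, 32, 36, 44, 52, 74, 79, 88, 105, 109, 124, 136]

Fragments:
  [0,8): 8 bp
  [8,13): 5 bp
  [13,19): 6 bp
  [19,32): 13 bp
  [32,36): 4 bp
  [36,44): 8 bp
  [44,52): 8 bp
  [52,74): 22 bp
  [74,79): 5 bp
  [79,88): 9 bp
  [88,105): 17 bp
  [105,109): 4 bp
  [109,124): 15 bp
  [124,136): 12 bp
  [136,139): 3 bp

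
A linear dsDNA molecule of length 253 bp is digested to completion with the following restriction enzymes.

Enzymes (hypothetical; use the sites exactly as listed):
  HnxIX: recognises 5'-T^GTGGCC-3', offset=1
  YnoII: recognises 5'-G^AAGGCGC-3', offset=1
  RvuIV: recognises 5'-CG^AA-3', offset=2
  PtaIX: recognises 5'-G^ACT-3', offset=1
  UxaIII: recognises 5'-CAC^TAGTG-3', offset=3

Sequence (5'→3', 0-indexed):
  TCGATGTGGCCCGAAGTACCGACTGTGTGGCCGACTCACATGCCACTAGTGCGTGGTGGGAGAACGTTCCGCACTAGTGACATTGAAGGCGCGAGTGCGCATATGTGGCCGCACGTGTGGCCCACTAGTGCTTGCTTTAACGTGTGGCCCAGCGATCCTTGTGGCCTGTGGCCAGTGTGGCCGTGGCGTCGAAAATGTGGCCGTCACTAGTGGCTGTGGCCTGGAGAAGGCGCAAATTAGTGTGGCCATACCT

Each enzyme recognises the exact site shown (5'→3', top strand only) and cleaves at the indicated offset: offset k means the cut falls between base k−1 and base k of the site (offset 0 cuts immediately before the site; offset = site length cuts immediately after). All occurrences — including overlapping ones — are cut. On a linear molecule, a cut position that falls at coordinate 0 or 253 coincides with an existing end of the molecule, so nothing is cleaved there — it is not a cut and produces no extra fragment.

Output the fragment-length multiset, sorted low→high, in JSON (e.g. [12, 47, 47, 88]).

Site scan:
  HnxIX (TGTGGCC, off=1): starts [4, 25, 103, 115, 142, 159, 166, 175, 195, 214, 240] → cuts [5, 26, 104, 116, 143, 160, 167, 176, 196, 215, 241]
  YnoII (GAAGGCGC, off=1): starts [84, 225] → cuts [85, 226]
  RvuIV (CGAA, off=2): starts [11, 189] → cuts [13, 191]
  PtaIX (GACT, off=1): starts [20, 32] → cuts [21, 33]
  UxaIII (CACTAGTG, off=3): starts [43, 71, 122, 204] → cuts [46, 74, 125, 207]

All cut coordinates (distinct, sorted): [5, 13, 21, 26, 33, 46, 74, 85, 104, 116, 125, 143, 160, 167, 176, 191, 196, 207, 215, 226, 241]

Fragments:
  [0,5): 5 bp
  [5,13): 8 bp
  [13,21): 8 bp
  [21,26): 5 bp
  [26,33): 7 bp
  [33,46): 13 bp
  [46,74): 28 bp
  [74,85): 11 bp
  [85,104): 19 bp
  [104,116): 12 bp
  [116,125): 9 bp
  [125,143): 18 bp
  [143,160): 17 bp
  [160,167): 7 bp
  [167,176): 9 bp
  [176,191): 15 bp
  [191,196): 5 bp
  [196,207): 11 bp
  [207,215): 8 bp
  [215,226): 11 bp
  [226,241): 15 bp
  [241,253): 12 bp

[5,5,5,7,7,8,8,8,9,9,11,11,11,12,12,13,15,15,17,18,19,28]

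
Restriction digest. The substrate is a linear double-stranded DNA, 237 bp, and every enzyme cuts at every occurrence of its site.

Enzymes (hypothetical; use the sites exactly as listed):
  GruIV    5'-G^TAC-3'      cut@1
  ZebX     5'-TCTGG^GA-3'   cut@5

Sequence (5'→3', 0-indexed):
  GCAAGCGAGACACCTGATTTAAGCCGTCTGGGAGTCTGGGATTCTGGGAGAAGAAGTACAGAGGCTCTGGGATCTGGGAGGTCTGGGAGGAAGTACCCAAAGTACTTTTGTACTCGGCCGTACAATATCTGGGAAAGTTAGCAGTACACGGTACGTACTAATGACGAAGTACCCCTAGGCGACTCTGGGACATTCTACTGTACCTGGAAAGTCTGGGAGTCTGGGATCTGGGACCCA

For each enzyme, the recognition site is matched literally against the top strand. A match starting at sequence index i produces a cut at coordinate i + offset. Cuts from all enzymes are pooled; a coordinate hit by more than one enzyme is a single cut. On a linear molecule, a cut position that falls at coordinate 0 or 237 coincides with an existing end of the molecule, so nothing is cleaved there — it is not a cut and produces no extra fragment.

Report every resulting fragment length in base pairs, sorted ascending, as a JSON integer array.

[4,6,7,7,7,7,8,8,8,8,9,9,9,10,12,12,12,14,14,16,19,31]

Scan for sites:
  GruIV (GTAC, off=1): starts [55, 92, 101, 109, 119, 143, 150, 154, 168, 199] → cuts [56, 93, 102, 110, 120, 144, 151, 155, 169, 200]
  ZebX (TCTGGGA, off=5): starts [26, 34, 42, 65, 72, 81, 127, 183, 211, 219, 226] → cuts [31, 39, 47, 70, 77, 86, 132, 188, 216, 224, 231]

All cut coordinates (distinct, sorted): [31, 39, 47, 56, 70, 77, 86, 93, 102, 110, 120, 132, 144, 151, 155, 169, 188, 200, 216, 224, 231]

Fragment lengths:
  [0,31): 31 bp
  [31,39): 8 bp
  [39,47): 8 bp
  [47,56): 9 bp
  [56,70): 14 bp
  [70,77): 7 bp
  [77,86): 9 bp
  [86,93): 7 bp
  [93,102): 9 bp
  [102,110): 8 bp
  [110,120): 10 bp
  [120,132): 12 bp
  [132,144): 12 bp
  [144,151): 7 bp
  [151,155): 4 bp
  [155,169): 14 bp
  [169,188): 19 bp
  [188,200): 12 bp
  [200,216): 16 bp
  [216,224): 8 bp
  [224,231): 7 bp
  [231,237): 6 bp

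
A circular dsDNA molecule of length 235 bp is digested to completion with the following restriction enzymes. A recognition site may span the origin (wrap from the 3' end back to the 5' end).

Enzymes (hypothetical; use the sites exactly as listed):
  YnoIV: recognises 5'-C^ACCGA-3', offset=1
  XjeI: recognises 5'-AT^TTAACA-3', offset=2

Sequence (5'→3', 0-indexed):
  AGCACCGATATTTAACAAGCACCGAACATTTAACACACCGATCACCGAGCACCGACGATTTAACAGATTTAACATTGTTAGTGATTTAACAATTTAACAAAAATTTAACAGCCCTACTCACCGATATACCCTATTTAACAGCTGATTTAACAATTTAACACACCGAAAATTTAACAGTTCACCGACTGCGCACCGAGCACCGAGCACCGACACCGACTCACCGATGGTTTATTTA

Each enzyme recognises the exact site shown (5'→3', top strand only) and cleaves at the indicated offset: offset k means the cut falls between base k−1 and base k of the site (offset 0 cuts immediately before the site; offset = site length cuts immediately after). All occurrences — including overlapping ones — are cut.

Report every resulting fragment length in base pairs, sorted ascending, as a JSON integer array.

Site scan:
  YnoIV CACCGA/1: at [2, 19, 35, 42, 49, 118, 160, 179, 190, 197, 204, 210, 218] ⇒ [3, 20, 36, 43, 50, 119, 161, 180, 191, 198, 205, 211, 219]
  XjeI ATTTAACA/2: at [9, 27, 57, 66, 83, 91, 102, 132, 144, 152, 168] ⇒ [11, 29, 59, 68, 85, 93, 104, 134, 146, 154, 170]

Pooled cuts: [3, 11, 20, 29, 36, 43, 50, 59, 68, 85, 93, 104, 119, 134, 146, 154, 161, 170, 180, 191, 198, 205, 211, 219]

Fragments:
  3→11: 8 bp
  11→20: 9 bp
  20→29: 9 bp
  29→36: 7 bp
  36→43: 7 bp
  43→50: 7 bp
  50→59: 9 bp
  59→68: 9 bp
  68→85: 17 bp
  85→93: 8 bp
  93→104: 11 bp
  104→119: 15 bp
  119→134: 15 bp
  134→146: 12 bp
  146→154: 8 bp
  154→161: 7 bp
  161→170: 9 bp
  170→180: 10 bp
  180→191: 11 bp
  191→198: 7 bp
  198→205: 7 bp
  205→211: 6 bp
  211→219: 8 bp
  219→3 (wrap): 235-219+3 = 19 bp

[6,7,7,7,7,7,7,8,8,8,8,9,9,9,9,9,10,11,11,12,15,15,17,19]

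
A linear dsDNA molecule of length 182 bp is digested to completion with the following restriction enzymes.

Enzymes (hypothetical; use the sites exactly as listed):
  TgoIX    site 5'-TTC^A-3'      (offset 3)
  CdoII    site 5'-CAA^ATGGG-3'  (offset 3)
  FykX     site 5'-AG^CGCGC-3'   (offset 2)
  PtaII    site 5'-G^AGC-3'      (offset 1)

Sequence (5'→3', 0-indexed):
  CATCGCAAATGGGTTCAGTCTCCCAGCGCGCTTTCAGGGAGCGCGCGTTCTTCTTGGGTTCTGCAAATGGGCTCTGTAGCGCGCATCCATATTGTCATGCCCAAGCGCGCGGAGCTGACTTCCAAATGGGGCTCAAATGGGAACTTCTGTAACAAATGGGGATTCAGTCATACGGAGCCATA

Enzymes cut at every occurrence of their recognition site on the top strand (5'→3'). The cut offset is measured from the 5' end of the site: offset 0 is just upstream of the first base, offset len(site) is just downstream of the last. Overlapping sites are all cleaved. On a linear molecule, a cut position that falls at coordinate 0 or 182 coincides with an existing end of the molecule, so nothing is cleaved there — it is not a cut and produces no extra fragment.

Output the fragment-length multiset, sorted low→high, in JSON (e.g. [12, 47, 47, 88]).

[2,4,7,7,8,8,9,10,10,10,11,13,13,19,25,26]

Scan for sites:
  TgoIX TTCA/3: at [13, 32, 162] ⇒ [16, 35, 165]
  CdoII CAAATGGG/3: at [5, 63, 122, 133, 152] ⇒ [8, 66, 125, 136, 155]
  FykX AGCGCGC/2: at [24, 39, 77, 103] ⇒ [26, 41, 79, 105]
  PtaII GAGC/1: at [38, 111, 174] ⇒ [39, 112, 175]

All cut coordinates (distinct, sorted): [8, 16, 26, 35, 39, 41, 66, 79, 105, 112, 125, 136, 155, 165, 175]

Fragments:
  [0,8): 8 bp
  [8,16): 8 bp
  [16,26): 10 bp
  [26,35): 9 bp
  [35,39): 4 bp
  [39,41): 2 bp
  [41,66): 25 bp
  [66,79): 13 bp
  [79,105): 26 bp
  [105,112): 7 bp
  [112,125): 13 bp
  [125,136): 11 bp
  [136,155): 19 bp
  [155,165): 10 bp
  [165,175): 10 bp
  [175,182): 7 bp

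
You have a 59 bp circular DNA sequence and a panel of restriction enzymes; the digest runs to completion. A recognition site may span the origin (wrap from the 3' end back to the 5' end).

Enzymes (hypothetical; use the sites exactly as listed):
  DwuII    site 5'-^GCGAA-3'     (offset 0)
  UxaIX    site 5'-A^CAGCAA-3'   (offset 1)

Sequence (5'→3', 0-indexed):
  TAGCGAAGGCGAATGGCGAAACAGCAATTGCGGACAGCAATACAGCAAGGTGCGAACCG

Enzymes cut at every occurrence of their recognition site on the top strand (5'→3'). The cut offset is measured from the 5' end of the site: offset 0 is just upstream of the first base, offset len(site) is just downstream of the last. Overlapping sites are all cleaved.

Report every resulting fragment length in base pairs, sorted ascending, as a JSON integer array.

Scan for sites:
  DwuII (GCGAA, off=0): starts [2, 8, 15, 51] → cuts [2, 8, 15, 51]
  UxaIX (ACAGCAA, off=1): starts [20, 33, 41] → cuts [21, 34, 42]

All cut coordinates (distinct, sorted): [2, 8, 15, 21, 34, 42, 51]

Fragment lengths:
  2→8: 6 bp
  8→15: 7 bp
  15→21: 6 bp
  21→34: 13 bp
  34→42: 8 bp
  42→51: 9 bp
  51→2 (wrap): 59-51+2 = 10 bp

[6,6,7,8,9,10,13]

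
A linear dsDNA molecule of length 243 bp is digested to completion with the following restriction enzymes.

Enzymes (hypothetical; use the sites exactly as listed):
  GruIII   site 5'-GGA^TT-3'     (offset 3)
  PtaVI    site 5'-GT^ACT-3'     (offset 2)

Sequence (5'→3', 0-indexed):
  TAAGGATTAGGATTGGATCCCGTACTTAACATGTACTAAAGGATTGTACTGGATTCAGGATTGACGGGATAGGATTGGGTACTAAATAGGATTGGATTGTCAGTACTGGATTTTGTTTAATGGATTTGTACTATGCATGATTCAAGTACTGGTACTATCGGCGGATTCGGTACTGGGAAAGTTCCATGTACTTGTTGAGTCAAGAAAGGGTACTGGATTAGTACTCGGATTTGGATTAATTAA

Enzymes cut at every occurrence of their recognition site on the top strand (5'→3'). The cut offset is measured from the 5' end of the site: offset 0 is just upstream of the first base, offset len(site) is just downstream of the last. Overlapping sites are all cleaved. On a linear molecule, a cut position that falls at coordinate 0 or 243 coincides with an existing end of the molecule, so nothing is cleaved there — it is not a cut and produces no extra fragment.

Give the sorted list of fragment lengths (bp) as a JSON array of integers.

Scan for sites:
  GruIII (GGATT, off=3): starts [3, 9, 40, 50, 57, 71, 88, 93, 107, 121, 162, 214, 226, 232] → cuts [6, 12, 43, 53, 60, 74, 91, 96, 110, 124, 165, 217, 229, 235]
  PtaVI (GTACT, off=2): starts [21, 32, 45, 78, 102, 127, 145, 151, 169, 187, 209, 220] → cuts [23, 34, 47, 80, 104, 129, 147, 153, 171, 189, 211, 222]

All cut coordinates (distinct, sorted): [6, 12, 23, 34, 43, 47, 53, 60, 74, 80, 91, 96, 104, 110, 124, 129, 147, 153, 165, 171, 189, 211, 217, 222, 229, 235]

Fragments:
  [0,6): 6 bp
  [6,12): 6 bp
  [12,23): 11 bp
  [23,34): 11 bp
  [34,43): 9 bp
  [43,47): 4 bp
  [47,53): 6 bp
  [53,60): 7 bp
  [60,74): 14 bp
  [74,80): 6 bp
  [80,91): 11 bp
  [91,96): 5 bp
  [96,104): 8 bp
  [104,110): 6 bp
  [110,124): 14 bp
  [124,129): 5 bp
  [129,147): 18 bp
  [147,153): 6 bp
  [153,165): 12 bp
  [165,171): 6 bp
  [171,189): 18 bp
  [189,211): 22 bp
  [211,217): 6 bp
  [217,222): 5 bp
  [222,229): 7 bp
  [229,235): 6 bp
  [235,243): 8 bp

[4,5,5,5,6,6,6,6,6,6,6,6,6,7,7,8,8,9,11,11,11,12,14,14,18,18,22]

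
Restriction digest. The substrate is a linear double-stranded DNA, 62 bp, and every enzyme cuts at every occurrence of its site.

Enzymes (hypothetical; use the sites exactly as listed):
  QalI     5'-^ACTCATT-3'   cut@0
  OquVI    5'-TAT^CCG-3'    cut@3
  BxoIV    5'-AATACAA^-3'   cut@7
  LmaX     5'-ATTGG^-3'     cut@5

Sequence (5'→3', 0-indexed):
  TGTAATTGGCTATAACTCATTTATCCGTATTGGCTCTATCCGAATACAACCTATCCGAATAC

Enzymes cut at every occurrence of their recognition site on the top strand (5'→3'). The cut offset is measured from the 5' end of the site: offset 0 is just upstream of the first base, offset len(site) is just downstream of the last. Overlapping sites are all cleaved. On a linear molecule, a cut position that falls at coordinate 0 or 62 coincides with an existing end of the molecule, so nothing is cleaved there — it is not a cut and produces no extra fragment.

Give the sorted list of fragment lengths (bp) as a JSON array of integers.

[5,5,6,8,9,9,10,10]

Site scan:
  QalI (ACTCATT, off=0): starts [14] → cuts [14]
  OquVI (TATCCG, off=3): starts [21, 36, 51] → cuts [24, 39, 54]
  BxoIV (AATACAA, off=7): starts [42] → cuts [49]
  LmaX (ATTGG, off=5): starts [4, 28] → cuts [9, 33]

All cut coordinates (distinct, sorted): [9, 14, 24, 33, 39, 49, 54]

Fragments:
  [0,9): 9 bp
  [9,14): 5 bp
  [14,24): 10 bp
  [24,33): 9 bp
  [33,39): 6 bp
  [39,49): 10 bp
  [49,54): 5 bp
  [54,62): 8 bp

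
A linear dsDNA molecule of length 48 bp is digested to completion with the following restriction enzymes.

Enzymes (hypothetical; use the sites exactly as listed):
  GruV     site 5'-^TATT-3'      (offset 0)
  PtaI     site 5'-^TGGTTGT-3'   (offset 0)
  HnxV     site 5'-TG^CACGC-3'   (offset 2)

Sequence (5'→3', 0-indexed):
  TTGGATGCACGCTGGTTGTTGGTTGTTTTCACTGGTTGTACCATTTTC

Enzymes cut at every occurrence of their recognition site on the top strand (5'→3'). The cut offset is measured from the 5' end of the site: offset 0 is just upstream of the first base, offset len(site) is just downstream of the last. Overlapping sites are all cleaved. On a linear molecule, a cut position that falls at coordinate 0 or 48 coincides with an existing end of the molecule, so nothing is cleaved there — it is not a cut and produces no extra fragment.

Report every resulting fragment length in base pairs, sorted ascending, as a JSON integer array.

[5,7,7,13,16]

Per-enzyme occurrences:
  GruV (TATT, off=0): no sites
  PtaI (TGGTTGT, off=0): starts [12, 19, 32] → cuts [12, 19, 32]
  HnxV (TGCACGC, off=2): starts [5] → cuts [7]

Pooled cuts: [7, 12, 19, 32]

Fragment lengths:
  [0,7): 7 bp
  [7,12): 5 bp
  [12,19): 7 bp
  [19,32): 13 bp
  [32,48): 16 bp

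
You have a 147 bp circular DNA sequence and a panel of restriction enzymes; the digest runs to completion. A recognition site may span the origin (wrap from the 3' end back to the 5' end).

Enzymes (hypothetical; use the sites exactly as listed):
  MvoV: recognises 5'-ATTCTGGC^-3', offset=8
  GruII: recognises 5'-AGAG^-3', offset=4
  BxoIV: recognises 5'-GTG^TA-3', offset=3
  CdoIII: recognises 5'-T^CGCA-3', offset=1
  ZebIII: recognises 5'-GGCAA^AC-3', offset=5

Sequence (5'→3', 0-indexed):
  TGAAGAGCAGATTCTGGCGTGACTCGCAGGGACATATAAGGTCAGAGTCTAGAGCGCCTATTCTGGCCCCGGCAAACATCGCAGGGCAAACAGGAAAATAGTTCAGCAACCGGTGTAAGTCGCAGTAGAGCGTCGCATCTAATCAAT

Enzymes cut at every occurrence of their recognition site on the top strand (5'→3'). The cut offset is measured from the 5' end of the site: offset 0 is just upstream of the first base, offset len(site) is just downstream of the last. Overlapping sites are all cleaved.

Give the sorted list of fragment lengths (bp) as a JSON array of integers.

[3,4,5,6,7,8,10,10,11,13,21,23,26]

Site scan:
  MvoV ATTCTGGC/8: at [10, 59] ⇒ [18, 67]
  GruII AGAG/4: at [3, 43, 50, 126] ⇒ [7, 47, 54, 130]
  BxoIV GTGTA/3: at [112] ⇒ [115]
  CdoIII TCGCA/1: at [23, 78, 119, 132] ⇒ [24, 79, 120, 133]
  ZebIII GGCAAAC/5: at [70, 84] ⇒ [75, 89]

All cut coordinates (distinct, sorted): [7, 18, 24, 47, 54, 67, 75, 79, 89, 115, 120, 130, 133]

Fragment lengths:
  7→18: 11 bp
  18→24: 6 bp
  24→47: 23 bp
  47→54: 7 bp
  54→67: 13 bp
  67→75: 8 bp
  75→79: 4 bp
  79→89: 10 bp
  89→115: 26 bp
  115→120: 5 bp
  120→130: 10 bp
  130→133: 3 bp
  133→7 (wrap): 147-133+7 = 21 bp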